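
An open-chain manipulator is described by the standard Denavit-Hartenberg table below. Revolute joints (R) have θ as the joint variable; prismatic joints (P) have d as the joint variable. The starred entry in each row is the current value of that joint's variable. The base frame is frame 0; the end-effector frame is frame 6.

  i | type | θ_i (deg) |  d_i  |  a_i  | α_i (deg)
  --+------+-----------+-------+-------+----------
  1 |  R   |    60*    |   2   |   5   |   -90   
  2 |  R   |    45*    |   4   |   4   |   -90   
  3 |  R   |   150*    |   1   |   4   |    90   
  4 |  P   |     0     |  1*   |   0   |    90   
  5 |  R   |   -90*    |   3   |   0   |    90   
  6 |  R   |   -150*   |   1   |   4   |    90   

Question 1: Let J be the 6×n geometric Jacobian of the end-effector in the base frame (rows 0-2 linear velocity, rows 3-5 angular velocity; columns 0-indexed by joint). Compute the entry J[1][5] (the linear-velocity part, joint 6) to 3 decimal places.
-1.868

axis z_5 = (-0.1268,0.7803,-0.6124); lever o_n−o_5 = (2.3765,-0.8838,-3.2513)
cross product → J_v[:, 5] = (-3.0783,-1.8677,-1.7424)
J_ω[:, 5] = z_5
entry J[1][5] = -1.8677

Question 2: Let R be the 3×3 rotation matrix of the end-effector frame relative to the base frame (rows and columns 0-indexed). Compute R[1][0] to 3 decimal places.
End-effector x-axis (col 0 of R) = (0.6258,-0.4160,-0.6597)
R[1][0] = -0.4160

-0.416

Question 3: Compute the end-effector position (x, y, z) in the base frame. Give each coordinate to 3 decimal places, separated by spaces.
after link 1: o_1 = (2.5000, 4.3301, 2.0000)
after link 2: o_2 = (0.4501, 8.7796, -0.8284)
after link 3: o_3 = (0.6039, 5.0459, 0.9140)
after link 4: o_4 = (1.5306, 4.9191, 0.5604)
after link 5: o_5 = (2.5913, 6.7562, 2.6817)
after link 6: o_6 = (4.9678, 5.8725, -0.5696)

4.968 5.872 -0.570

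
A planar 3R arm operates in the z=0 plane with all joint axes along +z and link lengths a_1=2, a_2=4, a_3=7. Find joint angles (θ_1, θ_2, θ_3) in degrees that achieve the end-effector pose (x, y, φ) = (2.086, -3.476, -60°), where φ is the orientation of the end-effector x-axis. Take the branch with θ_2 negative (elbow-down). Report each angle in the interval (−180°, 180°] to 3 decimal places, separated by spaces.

wrist centre = target − a_3·(cos φ, sin φ) = (-1.4140, 2.5862)
cos θ_2 = (8.6877−2²−4²)/(2·2·4) = -0.7070; θ_2 = -134.9928° (elbow-down)
β = atan2(2.5862,-1.4140) = 118.6678°; ψ = atan2(-2.8288,-0.8281) = -106.3164°
θ_1 = β − ψ = 224.9841°
θ_3 = φ − θ_1 − θ_2 = -149.9913° (wrapped to (-180°,180°])

-135.016 -134.993 -149.991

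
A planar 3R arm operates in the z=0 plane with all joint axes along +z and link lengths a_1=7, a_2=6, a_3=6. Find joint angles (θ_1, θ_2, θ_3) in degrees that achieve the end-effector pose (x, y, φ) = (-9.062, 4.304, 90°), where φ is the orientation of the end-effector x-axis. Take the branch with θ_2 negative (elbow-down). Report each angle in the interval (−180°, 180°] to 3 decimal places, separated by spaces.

-128.797 -90.003 -51.200

wrist centre = target − a_3·(cos φ, sin φ) = (-9.0620, -1.6960)
cos θ_2 = (84.9963−7²−6²)/(2·7·6) = -0.0000; θ_2 = -90.0026° (elbow-down)
β = atan2(-1.6960,-9.0620) = -169.3994°; ψ = atan2(-6.0000,6.9997) = -40.6024°
θ_1 = β − ψ = -128.7971°
θ_3 = φ − θ_1 − θ_2 = -51.2004° (wrapped to (-180°,180°])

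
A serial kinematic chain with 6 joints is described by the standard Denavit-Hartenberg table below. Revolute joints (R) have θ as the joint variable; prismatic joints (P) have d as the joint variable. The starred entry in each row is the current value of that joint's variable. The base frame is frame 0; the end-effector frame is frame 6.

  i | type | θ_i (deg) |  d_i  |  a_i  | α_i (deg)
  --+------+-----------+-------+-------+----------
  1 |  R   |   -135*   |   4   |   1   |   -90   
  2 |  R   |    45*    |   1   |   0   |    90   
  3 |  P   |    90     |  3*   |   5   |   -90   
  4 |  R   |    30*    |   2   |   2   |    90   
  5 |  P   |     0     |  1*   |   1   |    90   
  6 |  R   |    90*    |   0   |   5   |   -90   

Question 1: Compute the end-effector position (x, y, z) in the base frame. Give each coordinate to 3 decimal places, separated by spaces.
5.146 -11.256 10.149

after link 1: o_1 = (-0.7071, -0.7071, 4.0000)
after link 2: o_2 = (0.0000, -1.4142, 4.0000)
after link 3: o_3 = (2.0355, -6.4497, 6.1213)
after link 4: o_4 = (4.7603, -6.1745, 6.8284)
after link 5: o_5 = (5.5432, -7.3234, 7.0872)
after link 6: o_6 = (5.1459, -11.2563, 10.1491)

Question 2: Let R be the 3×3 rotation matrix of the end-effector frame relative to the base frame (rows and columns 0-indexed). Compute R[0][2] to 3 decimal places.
End-effector z-axis (col 2 of R) = (-0.8624,0.3624,0.3536)
R[0][2] = -0.8624

-0.862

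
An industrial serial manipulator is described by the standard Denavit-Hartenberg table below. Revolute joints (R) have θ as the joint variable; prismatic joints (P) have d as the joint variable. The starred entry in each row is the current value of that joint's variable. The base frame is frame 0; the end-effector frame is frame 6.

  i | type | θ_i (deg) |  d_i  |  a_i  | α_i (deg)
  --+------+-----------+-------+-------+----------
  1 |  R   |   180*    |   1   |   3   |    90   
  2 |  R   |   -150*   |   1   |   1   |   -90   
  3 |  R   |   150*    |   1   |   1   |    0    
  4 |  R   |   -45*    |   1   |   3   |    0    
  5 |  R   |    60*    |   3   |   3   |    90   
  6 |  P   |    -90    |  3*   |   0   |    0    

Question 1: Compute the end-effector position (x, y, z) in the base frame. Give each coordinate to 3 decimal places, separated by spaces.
-7.894 -6.072 -1.948

after link 1: o_1 = (-3.0000, 0.0000, 1.0000)
after link 2: o_2 = (-2.1340, 1.0000, 0.5000)
after link 3: o_3 = (-3.3840, 0.5000, 0.0670)
after link 4: o_4 = (-4.5564, -2.3978, -0.4108)
after link 5: o_5 = (-8.5660, -3.1742, -1.5600)
after link 6: o_6 = (-7.8935, -6.0720, -1.9482)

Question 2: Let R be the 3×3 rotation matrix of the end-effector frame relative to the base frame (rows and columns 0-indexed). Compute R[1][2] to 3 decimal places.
-0.966

End-effector z-axis (col 2 of R) = (0.2241,-0.9659,-0.1294)
R[1][2] = -0.9659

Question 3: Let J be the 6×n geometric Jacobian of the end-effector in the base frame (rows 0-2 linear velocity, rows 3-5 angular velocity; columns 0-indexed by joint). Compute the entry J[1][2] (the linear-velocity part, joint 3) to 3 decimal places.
axis z_2 = (-0.5000,0.0000,-0.8660); lever o_n−o_2 = (-5.7595,-7.0720,-2.4482)
cross product → J_v[:, 2] = (-6.1245,3.7638,3.5360)
J_ω[:, 2] = z_2
entry J[1][2] = 3.7638

3.764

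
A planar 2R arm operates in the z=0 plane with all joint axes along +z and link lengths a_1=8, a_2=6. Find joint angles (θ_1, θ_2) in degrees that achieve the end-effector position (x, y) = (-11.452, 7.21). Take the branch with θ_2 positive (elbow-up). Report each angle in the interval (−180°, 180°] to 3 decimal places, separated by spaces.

cos θ_2 = (183.1324−8²−6²)/(2·8·6) = 0.8660; θ_2 = 30.0072° (elbow-up)
β = atan2(7.2100,-11.4520) = 147.8061°; ψ = atan2(3.0007,13.1958) = 12.8109°
θ_1 = β − ψ = 134.9952°

134.995 30.007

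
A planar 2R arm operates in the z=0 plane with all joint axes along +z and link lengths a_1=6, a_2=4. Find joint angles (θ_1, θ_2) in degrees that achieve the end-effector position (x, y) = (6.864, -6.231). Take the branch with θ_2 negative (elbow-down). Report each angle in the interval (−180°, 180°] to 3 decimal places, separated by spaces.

cos θ_2 = (85.9399−6²−4²)/(2·6·4) = 0.7071; θ_2 = -45.0021° (elbow-down)
β = atan2(-6.2310,6.8640) = -42.2325°; ψ = atan2(-2.8285,8.8283) = -17.7651°
θ_1 = β − ψ = -24.4674°

-24.467 -45.002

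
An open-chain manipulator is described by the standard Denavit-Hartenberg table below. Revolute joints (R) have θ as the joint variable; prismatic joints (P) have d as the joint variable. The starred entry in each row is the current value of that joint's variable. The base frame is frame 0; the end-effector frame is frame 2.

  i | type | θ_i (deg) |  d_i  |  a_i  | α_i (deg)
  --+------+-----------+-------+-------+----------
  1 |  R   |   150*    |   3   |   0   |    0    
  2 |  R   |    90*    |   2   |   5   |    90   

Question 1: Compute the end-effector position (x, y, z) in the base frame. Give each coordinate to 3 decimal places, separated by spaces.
after link 1: o_1 = (0.0000, 0.0000, 3.0000)
after link 2: o_2 = (-2.5000, -4.3301, 5.0000)

-2.500 -4.330 5.000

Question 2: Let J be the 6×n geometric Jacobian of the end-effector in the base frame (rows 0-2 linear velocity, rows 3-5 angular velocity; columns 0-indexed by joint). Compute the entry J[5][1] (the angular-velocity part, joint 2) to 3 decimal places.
axis z_1 = (0.0000,0.0000,1.0000); lever o_n−o_1 = (-2.5000,-4.3301,2.0000)
cross product → J_v[:, 1] = (4.3301,-2.5000,0.0000)
J_ω[:, 1] = z_1
entry J[5][1] = 1.0000

1.000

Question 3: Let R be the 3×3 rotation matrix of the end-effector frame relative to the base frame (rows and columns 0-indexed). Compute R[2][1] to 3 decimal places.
End-effector y-axis (col 1 of R) = (0.0000,-0.0000,1.0000)
R[2][1] = 1.0000

1.000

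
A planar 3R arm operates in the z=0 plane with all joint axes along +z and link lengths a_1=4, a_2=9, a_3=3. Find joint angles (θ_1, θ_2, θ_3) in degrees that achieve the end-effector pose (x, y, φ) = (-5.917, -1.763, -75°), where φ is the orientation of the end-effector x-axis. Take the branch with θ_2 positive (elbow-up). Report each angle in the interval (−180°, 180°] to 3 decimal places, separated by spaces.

60.002 134.998 90.000

wrist centre = target − a_3·(cos φ, sin φ) = (-6.6935, 1.1348)
cos θ_2 = (46.0901−4²−9²)/(2·4·9) = -0.7071; θ_2 = 134.9980° (elbow-up)
β = atan2(1.1348,-6.6935) = 170.3778°; ψ = atan2(6.3642,-2.3637) = 110.3756°
θ_1 = β − ψ = 60.0022°
θ_3 = φ − θ_1 − θ_2 = 89.9998° (wrapped to (-180°,180°])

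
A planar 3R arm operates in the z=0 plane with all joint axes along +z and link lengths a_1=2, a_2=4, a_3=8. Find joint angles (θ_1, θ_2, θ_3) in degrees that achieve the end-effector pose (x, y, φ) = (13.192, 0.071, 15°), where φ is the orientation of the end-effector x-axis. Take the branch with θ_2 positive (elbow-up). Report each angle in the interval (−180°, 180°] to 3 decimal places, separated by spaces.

-40.185 29.974 25.210

wrist centre = target − a_3·(cos φ, sin φ) = (5.4646, -1.9996)
cos θ_2 = (33.8600−2²−4²)/(2·2·4) = 0.8662; θ_2 = 29.9743° (elbow-up)
β = atan2(-1.9996,5.4646) = -20.0981°; ψ = atan2(1.9984,5.4650) = 20.0865°
θ_1 = β − ψ = -40.1846°
θ_3 = φ − θ_1 − θ_2 = 25.2103° (wrapped to (-180°,180°])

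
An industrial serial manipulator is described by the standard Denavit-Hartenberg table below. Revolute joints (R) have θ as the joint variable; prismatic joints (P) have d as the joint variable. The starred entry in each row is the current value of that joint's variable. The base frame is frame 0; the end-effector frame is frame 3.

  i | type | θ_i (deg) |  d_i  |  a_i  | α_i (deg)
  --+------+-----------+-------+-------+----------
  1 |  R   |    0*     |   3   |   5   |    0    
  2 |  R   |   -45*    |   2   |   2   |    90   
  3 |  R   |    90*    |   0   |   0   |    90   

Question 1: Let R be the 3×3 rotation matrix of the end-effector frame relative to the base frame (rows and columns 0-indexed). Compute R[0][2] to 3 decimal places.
End-effector z-axis (col 2 of R) = (0.7071,-0.7071,-0.0000)
R[0][2] = 0.7071

0.707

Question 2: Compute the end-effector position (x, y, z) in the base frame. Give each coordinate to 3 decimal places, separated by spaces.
6.414 -1.414 5.000

after link 1: o_1 = (5.0000, 0.0000, 3.0000)
after link 2: o_2 = (6.4142, -1.4142, 5.0000)
after link 3: o_3 = (6.4142, -1.4142, 5.0000)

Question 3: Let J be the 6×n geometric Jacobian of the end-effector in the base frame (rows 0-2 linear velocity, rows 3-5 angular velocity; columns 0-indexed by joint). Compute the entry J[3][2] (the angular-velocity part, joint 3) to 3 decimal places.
axis z_2 = (-0.7071,-0.7071,0.0000); lever o_n−o_2 = (0.0000,0.0000,0.0000)
cross product → J_v[:, 2] = (-0.0000,0.0000,0.0000)
J_ω[:, 2] = z_2
entry J[3][2] = -0.7071

-0.707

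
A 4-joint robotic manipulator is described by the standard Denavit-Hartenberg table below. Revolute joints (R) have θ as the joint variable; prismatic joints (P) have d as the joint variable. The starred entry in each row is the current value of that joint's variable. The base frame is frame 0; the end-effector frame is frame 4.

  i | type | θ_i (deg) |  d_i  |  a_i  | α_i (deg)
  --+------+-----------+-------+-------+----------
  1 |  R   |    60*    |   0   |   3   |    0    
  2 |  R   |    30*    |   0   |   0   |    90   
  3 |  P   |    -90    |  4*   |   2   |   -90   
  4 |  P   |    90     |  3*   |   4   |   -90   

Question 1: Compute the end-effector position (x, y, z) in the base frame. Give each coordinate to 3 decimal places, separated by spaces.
after link 1: o_1 = (1.5000, 2.5981, 0.0000)
after link 2: o_2 = (1.5000, 2.5981, 0.0000)
after link 3: o_3 = (5.5000, 2.5981, -2.0000)
after link 4: o_4 = (1.5000, 5.5981, -2.0000)

1.500 5.598 -2.000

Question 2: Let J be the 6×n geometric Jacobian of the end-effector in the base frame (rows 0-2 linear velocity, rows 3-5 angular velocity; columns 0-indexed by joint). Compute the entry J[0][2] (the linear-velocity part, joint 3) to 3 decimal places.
1.000

prismatic axis z_2 = (1.0000,-0.0000,0.0000)
J_v[:, 2] = z_2; J_ω[:, 2] = (0,0,0)
entry J[0][2] = 1.0000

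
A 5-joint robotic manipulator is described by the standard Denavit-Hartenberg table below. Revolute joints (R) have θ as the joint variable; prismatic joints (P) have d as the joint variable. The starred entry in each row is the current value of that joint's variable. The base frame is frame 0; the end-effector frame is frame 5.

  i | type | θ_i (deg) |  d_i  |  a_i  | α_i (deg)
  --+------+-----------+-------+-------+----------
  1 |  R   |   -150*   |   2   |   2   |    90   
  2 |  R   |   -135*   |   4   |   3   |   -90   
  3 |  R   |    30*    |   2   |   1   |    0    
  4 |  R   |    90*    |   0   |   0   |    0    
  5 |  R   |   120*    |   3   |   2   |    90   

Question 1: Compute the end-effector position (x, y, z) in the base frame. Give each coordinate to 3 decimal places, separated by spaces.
-5.655 2.777 -3.562

after link 1: o_1 = (-1.7321, -1.0000, 2.0000)
after link 2: o_2 = (-1.8949, 3.5248, -0.1213)
after link 3: o_3 = (-2.3393, 2.6908, -2.1479)
after link 4: o_4 = (-2.3393, 2.6908, -2.1479)
after link 5: o_5 = (-5.6549, 2.7766, -3.5621)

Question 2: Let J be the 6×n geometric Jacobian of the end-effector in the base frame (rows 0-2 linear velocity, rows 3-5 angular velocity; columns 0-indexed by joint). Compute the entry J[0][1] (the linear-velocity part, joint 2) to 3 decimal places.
axis z_1 = (-0.5000,0.8660,0.0000); lever o_n−o_1 = (-3.9228,3.7766,-5.5621)
cross product → J_v[:, 1] = (-4.8169,-2.7811,1.5089)
J_ω[:, 1] = z_1
entry J[0][1] = -4.8169

-4.817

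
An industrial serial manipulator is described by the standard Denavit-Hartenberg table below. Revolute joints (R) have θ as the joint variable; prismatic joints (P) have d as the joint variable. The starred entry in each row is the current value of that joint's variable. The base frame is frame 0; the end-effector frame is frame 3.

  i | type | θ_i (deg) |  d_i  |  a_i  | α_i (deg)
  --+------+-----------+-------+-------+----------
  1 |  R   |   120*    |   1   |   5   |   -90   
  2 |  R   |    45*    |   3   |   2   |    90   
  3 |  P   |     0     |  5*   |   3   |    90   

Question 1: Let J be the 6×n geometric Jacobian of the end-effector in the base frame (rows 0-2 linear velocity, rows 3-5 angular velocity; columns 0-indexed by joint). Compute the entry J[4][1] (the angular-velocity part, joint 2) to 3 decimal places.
axis z_1 = (-0.8660,-0.5000,0.0000); lever o_n−o_1 = (-6.1336,4.6237,0.0000)
cross product → J_v[:, 1] = (-0.0000,0.0000,-7.0711)
J_ω[:, 1] = z_1
entry J[4][1] = -0.5000

-0.500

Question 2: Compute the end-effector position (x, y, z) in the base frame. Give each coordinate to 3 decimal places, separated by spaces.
-8.634 8.954 1.000

after link 1: o_1 = (-2.5000, 4.3301, 1.0000)
after link 2: o_2 = (-5.8052, 4.0549, -0.4142)
after link 3: o_3 = (-8.6336, 8.9539, 1.0000)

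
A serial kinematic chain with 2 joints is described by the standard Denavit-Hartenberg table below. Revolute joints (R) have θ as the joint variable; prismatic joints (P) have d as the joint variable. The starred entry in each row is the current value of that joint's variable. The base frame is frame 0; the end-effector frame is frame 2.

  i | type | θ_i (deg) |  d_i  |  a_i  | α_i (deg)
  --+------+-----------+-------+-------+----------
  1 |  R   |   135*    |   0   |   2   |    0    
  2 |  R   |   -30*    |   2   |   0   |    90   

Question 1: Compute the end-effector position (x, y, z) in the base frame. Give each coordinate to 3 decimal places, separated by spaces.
-1.414 1.414 2.000

after link 1: o_1 = (-1.4142, 1.4142, 0.0000)
after link 2: o_2 = (-1.4142, 1.4142, 2.0000)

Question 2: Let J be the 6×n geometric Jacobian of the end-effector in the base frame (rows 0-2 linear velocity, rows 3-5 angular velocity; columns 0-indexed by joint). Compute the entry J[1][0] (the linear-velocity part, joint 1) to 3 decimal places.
axis z_0 = ẑ; lever o_n−o_0 = (-1.4142,1.4142,2.0000)
cross product → J_v[:, 0] = (-1.4142,-1.4142,0.0000)
J_ω[:, 0] = z_0
entry J[1][0] = -1.4142

-1.414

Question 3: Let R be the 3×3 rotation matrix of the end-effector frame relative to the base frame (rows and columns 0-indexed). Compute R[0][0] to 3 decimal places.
End-effector x-axis (col 0 of R) = (-0.2588,0.9659,0.0000)
R[0][0] = -0.2588

-0.259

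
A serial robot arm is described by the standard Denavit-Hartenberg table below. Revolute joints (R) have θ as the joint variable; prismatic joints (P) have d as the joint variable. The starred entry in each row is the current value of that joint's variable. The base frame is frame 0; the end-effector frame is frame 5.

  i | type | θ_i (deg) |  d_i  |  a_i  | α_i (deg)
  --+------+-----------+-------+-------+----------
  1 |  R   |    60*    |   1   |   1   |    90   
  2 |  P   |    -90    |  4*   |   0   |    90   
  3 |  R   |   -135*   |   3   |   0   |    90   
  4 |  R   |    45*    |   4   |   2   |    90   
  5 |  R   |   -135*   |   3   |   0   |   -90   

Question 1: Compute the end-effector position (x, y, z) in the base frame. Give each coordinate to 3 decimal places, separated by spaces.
3.102 -3.284 6.328

after link 1: o_1 = (0.5000, 0.8660, 1.0000)
after link 2: o_2 = (3.9641, -1.1340, 1.0000)
after link 3: o_3 = (2.4641, -3.7321, 1.0000)
after link 4: o_4 = (3.3405, -5.8710, 4.8284)
after link 5: o_5 = (3.1021, -3.2839, 6.3284)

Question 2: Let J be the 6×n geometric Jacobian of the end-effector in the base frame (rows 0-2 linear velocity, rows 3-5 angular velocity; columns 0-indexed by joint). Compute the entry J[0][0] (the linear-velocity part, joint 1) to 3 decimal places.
axis z_0 = ẑ; lever o_n−o_0 = (3.1021,-3.2839,6.3284)
cross product → J_v[:, 0] = (3.2839,3.1021,-0.0000)
J_ω[:, 0] = z_0
entry J[0][0] = 3.2839

3.284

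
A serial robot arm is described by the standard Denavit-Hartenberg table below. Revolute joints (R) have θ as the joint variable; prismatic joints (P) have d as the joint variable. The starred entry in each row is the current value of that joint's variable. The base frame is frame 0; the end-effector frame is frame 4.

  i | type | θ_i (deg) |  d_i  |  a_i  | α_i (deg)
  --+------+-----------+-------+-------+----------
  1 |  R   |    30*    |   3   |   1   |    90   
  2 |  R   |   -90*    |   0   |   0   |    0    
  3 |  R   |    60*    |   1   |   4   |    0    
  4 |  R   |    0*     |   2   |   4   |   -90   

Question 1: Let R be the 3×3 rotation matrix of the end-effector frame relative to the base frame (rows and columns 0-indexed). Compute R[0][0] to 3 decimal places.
End-effector x-axis (col 0 of R) = (0.7500,0.4330,-0.5000)
R[0][0] = 0.7500

0.750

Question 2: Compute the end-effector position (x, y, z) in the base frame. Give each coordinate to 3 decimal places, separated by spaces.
8.366 1.366 -1.000

after link 1: o_1 = (0.8660, 0.5000, 3.0000)
after link 2: o_2 = (0.8660, 0.5000, 3.0000)
after link 3: o_3 = (4.3660, 1.3660, 1.0000)
after link 4: o_4 = (8.3660, 1.3660, -1.0000)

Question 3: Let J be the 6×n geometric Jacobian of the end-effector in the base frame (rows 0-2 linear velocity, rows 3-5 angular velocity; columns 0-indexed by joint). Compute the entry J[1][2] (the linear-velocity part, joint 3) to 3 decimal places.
2.000

axis z_2 = (0.5000,-0.8660,0.0000); lever o_n−o_2 = (7.5000,0.8660,-4.0000)
cross product → J_v[:, 2] = (3.4641,2.0000,6.9282)
J_ω[:, 2] = z_2
entry J[1][2] = 2.0000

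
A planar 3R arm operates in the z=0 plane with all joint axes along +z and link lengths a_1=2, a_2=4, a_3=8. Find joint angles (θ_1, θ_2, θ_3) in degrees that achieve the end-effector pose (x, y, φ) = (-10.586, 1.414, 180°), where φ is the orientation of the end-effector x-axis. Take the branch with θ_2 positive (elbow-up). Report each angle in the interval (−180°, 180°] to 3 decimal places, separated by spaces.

45.009 134.997 -0.006

wrist centre = target − a_3·(cos φ, sin φ) = (-2.5860, 1.4140)
cos θ_2 = (8.6868−2²−4²)/(2·2·4) = -0.7071; θ_2 = 134.9975° (elbow-up)
β = atan2(1.4140,-2.5860) = 151.3306°; ψ = atan2(2.8286,-0.8283) = 106.3219°
θ_1 = β − ψ = 45.0087°
θ_3 = φ − θ_1 − θ_2 = -0.0061° (wrapped to (-180°,180°])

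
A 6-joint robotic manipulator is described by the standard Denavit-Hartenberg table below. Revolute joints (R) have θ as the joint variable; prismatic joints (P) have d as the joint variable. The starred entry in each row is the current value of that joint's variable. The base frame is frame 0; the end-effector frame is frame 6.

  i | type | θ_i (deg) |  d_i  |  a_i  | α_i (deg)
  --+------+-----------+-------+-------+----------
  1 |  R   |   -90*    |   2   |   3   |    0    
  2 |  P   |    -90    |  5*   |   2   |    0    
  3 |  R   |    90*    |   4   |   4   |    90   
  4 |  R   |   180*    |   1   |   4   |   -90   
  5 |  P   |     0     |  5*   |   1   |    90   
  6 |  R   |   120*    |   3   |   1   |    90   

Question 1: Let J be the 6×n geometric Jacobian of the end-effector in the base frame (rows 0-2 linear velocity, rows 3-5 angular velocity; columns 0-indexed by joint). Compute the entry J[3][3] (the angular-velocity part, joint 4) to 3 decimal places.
-1.000

axis z_3 = (-1.0000,-0.0000,0.0000); lever o_n−o_3 = (-4.0000,4.5000,-5.8660)
cross product → J_v[:, 3] = (0.0000,-5.8660,-4.5000)
J_ω[:, 3] = z_3
entry J[3][3] = -1.0000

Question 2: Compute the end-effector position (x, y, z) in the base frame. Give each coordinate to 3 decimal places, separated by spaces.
after link 1: o_1 = (0.0000, -3.0000, 2.0000)
after link 2: o_2 = (-2.0000, -3.0000, 7.0000)
after link 3: o_3 = (-2.0000, -7.0000, 11.0000)
after link 4: o_4 = (-3.0000, -3.0000, 11.0000)
after link 5: o_5 = (-3.0000, -2.0000, 6.0000)
after link 6: o_6 = (-6.0000, -2.5000, 5.1340)

-6.000 -2.500 5.134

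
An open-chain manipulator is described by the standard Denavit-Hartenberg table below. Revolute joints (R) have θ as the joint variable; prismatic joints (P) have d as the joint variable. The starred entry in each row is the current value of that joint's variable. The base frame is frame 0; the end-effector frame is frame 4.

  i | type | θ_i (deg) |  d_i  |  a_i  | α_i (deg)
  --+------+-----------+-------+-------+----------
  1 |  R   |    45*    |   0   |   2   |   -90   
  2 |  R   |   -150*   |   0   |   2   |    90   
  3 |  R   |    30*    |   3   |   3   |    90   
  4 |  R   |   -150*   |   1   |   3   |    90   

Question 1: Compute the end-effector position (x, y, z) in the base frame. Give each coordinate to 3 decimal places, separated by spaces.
after link 1: o_1 = (1.4142, 1.4142, 0.0000)
after link 2: o_2 = (0.1895, 0.1895, 1.0000)
after link 3: o_3 = (-3.5228, -1.4015, -0.2990)
after link 4: o_4 = (-0.3899, -1.3305, 0.1250)

-0.390 -1.330 0.125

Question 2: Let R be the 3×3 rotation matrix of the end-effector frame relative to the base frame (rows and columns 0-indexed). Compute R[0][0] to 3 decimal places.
0.942

End-effector x-axis (col 0 of R) = (0.9422,0.3299,0.0580)
R[0][0] = 0.9422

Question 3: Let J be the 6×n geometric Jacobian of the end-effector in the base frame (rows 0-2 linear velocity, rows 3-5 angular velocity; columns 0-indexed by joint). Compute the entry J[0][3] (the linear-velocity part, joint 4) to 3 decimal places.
-0.407

axis z_3 = (0.3062,-0.9186,0.2500); lever o_n−o_3 = (3.1329,0.0711,0.4240)
cross product → J_v[:, 3] = (-0.4073,0.6534,2.8995)
J_ω[:, 3] = z_3
entry J[0][3] = -0.4073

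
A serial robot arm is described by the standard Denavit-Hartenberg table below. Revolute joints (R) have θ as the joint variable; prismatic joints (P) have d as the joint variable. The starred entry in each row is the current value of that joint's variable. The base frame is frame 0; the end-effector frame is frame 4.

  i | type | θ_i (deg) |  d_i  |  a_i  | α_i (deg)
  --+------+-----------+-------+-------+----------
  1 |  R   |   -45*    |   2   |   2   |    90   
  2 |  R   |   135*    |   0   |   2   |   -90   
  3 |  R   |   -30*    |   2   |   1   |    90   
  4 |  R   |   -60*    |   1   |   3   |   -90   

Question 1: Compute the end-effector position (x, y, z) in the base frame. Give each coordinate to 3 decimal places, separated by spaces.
after link 1: o_1 = (1.4142, -1.4142, 2.0000)
after link 2: o_2 = (0.4142, -0.4142, 3.4142)
after link 3: o_3 = (-1.3724, 0.6652, 2.6124)
after link 4: o_4 = (-1.6155, -1.3770, 5.0145)

-1.616 -1.377 5.014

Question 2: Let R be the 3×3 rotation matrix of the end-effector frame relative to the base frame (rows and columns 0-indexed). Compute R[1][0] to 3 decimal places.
-0.393

End-effector x-axis (col 0 of R) = (0.0397,-0.3933,0.9186)
R[1][0] = -0.3933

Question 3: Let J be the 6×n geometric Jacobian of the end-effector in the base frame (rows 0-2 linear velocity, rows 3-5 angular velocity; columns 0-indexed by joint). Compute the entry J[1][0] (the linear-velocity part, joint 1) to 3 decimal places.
axis z_0 = ẑ; lever o_n−o_0 = (-1.6155,-1.3770,5.0145)
cross product → J_v[:, 0] = (1.3770,-1.6155,0.0000)
J_ω[:, 0] = z_0
entry J[1][0] = -1.6155

-1.616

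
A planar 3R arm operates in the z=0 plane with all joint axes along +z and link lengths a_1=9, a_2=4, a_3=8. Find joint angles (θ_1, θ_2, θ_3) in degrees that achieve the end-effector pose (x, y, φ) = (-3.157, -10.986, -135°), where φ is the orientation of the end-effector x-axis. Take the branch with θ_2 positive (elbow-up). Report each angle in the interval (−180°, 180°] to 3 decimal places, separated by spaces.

-84.735 149.995 159.739

wrist centre = target − a_3·(cos φ, sin φ) = (2.4999, -5.3291)
cos θ_2 = (34.6491−9²−4²)/(2·9·4) = -0.8660; θ_2 = 149.9954° (elbow-up)
β = atan2(-5.3291,2.4999) = -64.8691°; ψ = atan2(2.0003,5.5361) = 19.8657°
θ_1 = β − ψ = -84.7349°
θ_3 = φ − θ_1 − θ_2 = 159.7395° (wrapped to (-180°,180°])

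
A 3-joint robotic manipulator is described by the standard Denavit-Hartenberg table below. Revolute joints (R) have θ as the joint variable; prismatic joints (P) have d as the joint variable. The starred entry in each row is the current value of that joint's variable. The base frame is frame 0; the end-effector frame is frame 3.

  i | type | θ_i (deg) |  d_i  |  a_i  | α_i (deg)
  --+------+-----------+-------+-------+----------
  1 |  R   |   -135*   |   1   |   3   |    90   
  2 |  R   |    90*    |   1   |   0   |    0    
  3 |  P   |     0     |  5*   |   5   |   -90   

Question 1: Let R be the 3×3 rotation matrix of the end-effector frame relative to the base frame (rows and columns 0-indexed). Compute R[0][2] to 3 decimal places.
0.707

End-effector z-axis (col 2 of R) = (0.7071,0.7071,0.0000)
R[0][2] = 0.7071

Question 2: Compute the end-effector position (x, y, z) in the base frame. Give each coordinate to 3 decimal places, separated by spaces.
after link 1: o_1 = (-2.1213, -2.1213, 1.0000)
after link 2: o_2 = (-2.8284, -1.4142, 1.0000)
after link 3: o_3 = (-6.3640, 2.1213, 6.0000)

-6.364 2.121 6.000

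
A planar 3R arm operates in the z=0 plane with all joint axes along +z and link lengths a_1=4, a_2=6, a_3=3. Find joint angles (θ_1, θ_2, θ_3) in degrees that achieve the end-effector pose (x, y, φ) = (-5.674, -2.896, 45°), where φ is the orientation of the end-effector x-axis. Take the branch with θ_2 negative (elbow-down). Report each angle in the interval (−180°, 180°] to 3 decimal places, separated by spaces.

-119.997 -45.001 -150.002

wrist centre = target − a_3·(cos φ, sin φ) = (-7.7953, -5.0173)
cos θ_2 = (85.9405−4²−6²)/(2·4·6) = 0.7071; θ_2 = -45.0010° (elbow-down)
β = atan2(-5.0173,-7.7953) = -147.2334°; ψ = atan2(-4.2427,8.2426) = -27.2364°
θ_1 = β − ψ = -119.9970°
θ_3 = φ − θ_1 − θ_2 = -150.0020° (wrapped to (-180°,180°])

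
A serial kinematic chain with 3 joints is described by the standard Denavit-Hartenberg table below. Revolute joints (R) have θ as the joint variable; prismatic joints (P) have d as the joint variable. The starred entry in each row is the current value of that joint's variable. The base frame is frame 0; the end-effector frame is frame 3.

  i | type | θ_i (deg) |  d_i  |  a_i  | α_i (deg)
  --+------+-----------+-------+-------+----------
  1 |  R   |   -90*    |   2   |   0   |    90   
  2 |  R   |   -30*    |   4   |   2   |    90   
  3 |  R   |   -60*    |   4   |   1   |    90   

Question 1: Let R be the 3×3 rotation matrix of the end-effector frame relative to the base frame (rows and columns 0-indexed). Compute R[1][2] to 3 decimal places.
End-effector z-axis (col 2 of R) = (0.5000,0.7500,0.4330)
R[1][2] = 0.7500

0.750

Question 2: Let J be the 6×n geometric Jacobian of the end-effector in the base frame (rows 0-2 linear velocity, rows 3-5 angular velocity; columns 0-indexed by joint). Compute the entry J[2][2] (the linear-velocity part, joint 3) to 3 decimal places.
axis z_2 = (-0.0000,0.5000,-0.8660); lever o_n−o_2 = (0.8660,1.5670,-3.7141)
cross product → J_v[:, 2] = (-0.5000,-0.7500,-0.4330)
J_ω[:, 2] = z_2
entry J[2][2] = -0.4330

-0.433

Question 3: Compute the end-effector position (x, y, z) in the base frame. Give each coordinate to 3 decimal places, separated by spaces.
after link 1: o_1 = (0.0000, 0.0000, 2.0000)
after link 2: o_2 = (-4.0000, -1.7321, 1.0000)
after link 3: o_3 = (-3.1340, -0.1651, -2.7141)

-3.134 -0.165 -2.714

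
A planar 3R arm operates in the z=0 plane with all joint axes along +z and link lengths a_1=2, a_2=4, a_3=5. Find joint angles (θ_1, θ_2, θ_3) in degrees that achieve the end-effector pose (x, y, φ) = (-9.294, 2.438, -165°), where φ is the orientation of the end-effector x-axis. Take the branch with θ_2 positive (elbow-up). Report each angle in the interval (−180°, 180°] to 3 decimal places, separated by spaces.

wrist centre = target − a_3·(cos φ, sin φ) = (-4.4644, 3.7321)
cos θ_2 = (33.8591−2²−4²)/(2·2·4) = 0.8662; θ_2 = 29.9804° (elbow-up)
β = atan2(3.7321,-4.4644) = 140.1053°; ψ = atan2(1.9988,5.4648) = 20.0906°
θ_1 = β − ψ = 120.0146°
θ_3 = φ − θ_1 − θ_2 = 45.0050° (wrapped to (-180°,180°])

120.015 29.980 45.005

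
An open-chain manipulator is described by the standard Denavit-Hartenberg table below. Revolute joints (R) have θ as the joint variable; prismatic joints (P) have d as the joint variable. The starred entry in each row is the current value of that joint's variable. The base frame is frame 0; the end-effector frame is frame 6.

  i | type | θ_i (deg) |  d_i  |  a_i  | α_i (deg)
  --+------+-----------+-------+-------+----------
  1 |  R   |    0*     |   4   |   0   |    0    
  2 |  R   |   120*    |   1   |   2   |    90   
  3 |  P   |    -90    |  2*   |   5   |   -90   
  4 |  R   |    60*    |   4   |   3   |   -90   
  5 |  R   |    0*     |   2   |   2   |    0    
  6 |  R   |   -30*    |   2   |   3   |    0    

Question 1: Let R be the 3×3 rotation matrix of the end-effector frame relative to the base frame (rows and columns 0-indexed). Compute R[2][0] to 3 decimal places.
-0.433

End-effector x-axis (col 0 of R) = (-0.8995,0.0580,-0.4330)
R[2][0] = -0.4330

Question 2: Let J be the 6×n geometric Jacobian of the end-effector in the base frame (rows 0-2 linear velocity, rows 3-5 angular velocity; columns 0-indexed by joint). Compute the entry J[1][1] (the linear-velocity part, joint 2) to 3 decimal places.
-9.449

axis z_1 = (0.0000,0.0000,1.0000); lever o_n−o_1 = (-9.4486,3.2051,-4.3349)
cross product → J_v[:, 1] = (-3.2051,-9.4486,0.0000)
J_ω[:, 1] = z_1
entry J[1][1] = -9.4486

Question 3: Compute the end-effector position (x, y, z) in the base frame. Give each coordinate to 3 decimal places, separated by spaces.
after link 1: o_1 = (0.0000, 0.0000, 4.0000)
after link 2: o_2 = (-1.0000, 1.7321, 5.0000)
after link 3: o_3 = (0.7321, 2.7321, 0.0000)
after link 4: o_4 = (-3.5179, 4.8971, -1.5000)
after link 5: o_5 = (-5.8840, 3.5311, -0.7679)
after link 6: o_6 = (-9.4486, 3.2051, -0.3349)

-9.449 3.205 -0.335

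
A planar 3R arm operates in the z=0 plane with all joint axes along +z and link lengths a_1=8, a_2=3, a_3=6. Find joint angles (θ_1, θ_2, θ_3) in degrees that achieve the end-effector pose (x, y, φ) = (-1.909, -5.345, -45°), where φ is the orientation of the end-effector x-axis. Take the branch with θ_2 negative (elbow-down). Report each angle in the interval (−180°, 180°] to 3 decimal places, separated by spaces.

-149.999 -135.002 -119.999

wrist centre = target − a_3·(cos φ, sin φ) = (-6.1516, -1.1024)
cos θ_2 = (39.0579−8²−3²)/(2·8·3) = -0.7071; θ_2 = -135.0017° (elbow-down)
β = atan2(-1.1024,-6.1516) = -169.8406°; ψ = atan2(-2.1213,5.8786) = -19.8416°
θ_1 = β − ψ = -149.9989°
θ_3 = φ − θ_1 − θ_2 = -119.9994° (wrapped to (-180°,180°])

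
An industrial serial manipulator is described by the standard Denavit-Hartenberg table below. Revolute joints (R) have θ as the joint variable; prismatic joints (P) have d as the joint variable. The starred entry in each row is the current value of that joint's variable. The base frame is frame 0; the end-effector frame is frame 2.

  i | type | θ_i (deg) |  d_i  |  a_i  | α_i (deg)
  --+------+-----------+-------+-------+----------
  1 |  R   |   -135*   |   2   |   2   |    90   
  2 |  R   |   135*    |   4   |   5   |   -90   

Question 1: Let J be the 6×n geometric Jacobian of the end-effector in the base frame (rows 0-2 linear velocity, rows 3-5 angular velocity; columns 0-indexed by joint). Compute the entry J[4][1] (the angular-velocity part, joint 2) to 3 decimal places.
axis z_1 = (-0.7071,0.7071,0.0000); lever o_n−o_1 = (-0.3284,5.3284,3.5355)
cross product → J_v[:, 1] = (2.5000,2.5000,-3.5355)
J_ω[:, 1] = z_1
entry J[4][1] = 0.7071

0.707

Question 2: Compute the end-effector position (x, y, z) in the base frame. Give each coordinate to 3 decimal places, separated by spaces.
after link 1: o_1 = (-1.4142, -1.4142, 2.0000)
after link 2: o_2 = (-1.7426, 3.9142, 5.5355)

-1.743 3.914 5.536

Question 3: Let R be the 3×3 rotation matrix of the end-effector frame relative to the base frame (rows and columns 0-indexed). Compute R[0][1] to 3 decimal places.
0.707

End-effector y-axis (col 1 of R) = (0.7071,-0.7071,-0.0000)
R[0][1] = 0.7071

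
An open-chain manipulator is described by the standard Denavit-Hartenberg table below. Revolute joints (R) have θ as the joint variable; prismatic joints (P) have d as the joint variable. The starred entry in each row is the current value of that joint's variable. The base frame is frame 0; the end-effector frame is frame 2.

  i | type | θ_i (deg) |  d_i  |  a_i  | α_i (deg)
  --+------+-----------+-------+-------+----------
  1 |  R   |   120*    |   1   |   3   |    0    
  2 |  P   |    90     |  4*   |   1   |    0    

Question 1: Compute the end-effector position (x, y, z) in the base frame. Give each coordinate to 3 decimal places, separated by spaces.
-2.366 2.098 5.000

after link 1: o_1 = (-1.5000, 2.5981, 1.0000)
after link 2: o_2 = (-2.3660, 2.0981, 5.0000)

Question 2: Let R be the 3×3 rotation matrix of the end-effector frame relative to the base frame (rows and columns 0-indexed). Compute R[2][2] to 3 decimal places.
End-effector z-axis (col 2 of R) = (0.0000,0.0000,1.0000)
R[2][2] = 1.0000

1.000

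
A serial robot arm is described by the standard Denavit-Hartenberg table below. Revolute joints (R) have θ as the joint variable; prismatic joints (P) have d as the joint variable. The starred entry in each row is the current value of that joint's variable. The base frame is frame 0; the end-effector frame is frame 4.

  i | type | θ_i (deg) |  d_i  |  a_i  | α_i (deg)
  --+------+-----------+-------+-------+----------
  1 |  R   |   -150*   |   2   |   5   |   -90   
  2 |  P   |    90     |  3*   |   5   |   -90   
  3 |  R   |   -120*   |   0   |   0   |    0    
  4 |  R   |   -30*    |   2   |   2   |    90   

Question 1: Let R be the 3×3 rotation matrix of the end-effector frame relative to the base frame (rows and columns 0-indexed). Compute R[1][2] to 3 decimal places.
0.750

End-effector z-axis (col 2 of R) = (-0.4330,0.7500,0.5000)
R[1][2] = 0.7500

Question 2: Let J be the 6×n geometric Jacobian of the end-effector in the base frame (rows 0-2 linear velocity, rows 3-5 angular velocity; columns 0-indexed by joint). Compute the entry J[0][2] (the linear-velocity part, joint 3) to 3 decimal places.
axis z_2 = (0.8660,0.5000,-0.0000); lever o_n−o_2 = (2.2321,0.1340,1.7321)
cross product → J_v[:, 2] = (0.8660,-1.5000,-1.0000)
J_ω[:, 2] = z_2
entry J[0][2] = 0.8660

0.866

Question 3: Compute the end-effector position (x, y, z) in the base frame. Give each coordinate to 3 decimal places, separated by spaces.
after link 1: o_1 = (-4.3301, -2.5000, 2.0000)
after link 2: o_2 = (-2.8301, -5.0981, -3.0000)
after link 3: o_3 = (-2.8301, -5.0981, -3.0000)
after link 4: o_4 = (-0.5981, -4.9641, -1.2679)

-0.598 -4.964 -1.268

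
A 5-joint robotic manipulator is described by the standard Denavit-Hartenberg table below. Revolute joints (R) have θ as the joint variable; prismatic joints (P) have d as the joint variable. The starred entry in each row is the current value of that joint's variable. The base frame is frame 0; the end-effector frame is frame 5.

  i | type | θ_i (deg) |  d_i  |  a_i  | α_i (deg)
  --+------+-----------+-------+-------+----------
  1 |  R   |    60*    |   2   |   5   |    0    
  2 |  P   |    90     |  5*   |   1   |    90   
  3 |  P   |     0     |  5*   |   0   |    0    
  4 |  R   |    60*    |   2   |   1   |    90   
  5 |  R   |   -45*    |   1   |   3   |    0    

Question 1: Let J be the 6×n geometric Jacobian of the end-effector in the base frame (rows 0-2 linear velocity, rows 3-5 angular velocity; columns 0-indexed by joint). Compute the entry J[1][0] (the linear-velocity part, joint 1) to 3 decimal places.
1.972

axis z_0 = ẑ; lever o_n−o_0 = (1.9717,10.2685,9.2031)
cross product → J_v[:, 0] = (-10.2685,1.9717,0.0000)
J_ω[:, 0] = z_0
entry J[1][0] = 1.9717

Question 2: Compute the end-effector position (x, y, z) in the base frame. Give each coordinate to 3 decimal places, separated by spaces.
after link 1: o_1 = (2.5000, 4.3301, 2.0000)
after link 2: o_2 = (1.6340, 4.8301, 7.0000)
after link 3: o_3 = (4.1340, 9.1603, 7.0000)
after link 4: o_4 = (4.7010, 11.1423, 7.8660)
after link 5: o_5 = (1.9717, 10.2685, 9.2031)

1.972 10.269 9.203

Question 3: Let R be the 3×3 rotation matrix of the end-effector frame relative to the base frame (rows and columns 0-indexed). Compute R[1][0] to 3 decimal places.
-0.436

End-effector x-axis (col 0 of R) = (-0.6597,-0.4356,0.6124)
R[1][0] = -0.4356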